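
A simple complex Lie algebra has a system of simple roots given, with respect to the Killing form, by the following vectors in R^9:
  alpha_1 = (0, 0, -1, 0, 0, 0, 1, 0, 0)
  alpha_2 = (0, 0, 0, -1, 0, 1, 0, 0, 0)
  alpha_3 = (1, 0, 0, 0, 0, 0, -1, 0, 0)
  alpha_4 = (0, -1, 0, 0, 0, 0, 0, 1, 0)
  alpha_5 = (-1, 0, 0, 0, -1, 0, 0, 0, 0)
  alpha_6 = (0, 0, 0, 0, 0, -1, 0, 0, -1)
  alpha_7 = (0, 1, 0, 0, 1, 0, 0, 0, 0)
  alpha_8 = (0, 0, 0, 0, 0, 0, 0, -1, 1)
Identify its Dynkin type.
Compute the Cartan integers a_ij = 2(alpha_i, alpha_j)/(alpha_j, alpha_j); the resulting 8x8 Cartan matrix is
[[2, 0, -1, 0, 0, 0, 0, 0], [0, 2, 0, 0, 0, -1, 0, 0], [-1, 0, 2, 0, -1, 0, 0, 0], [0, 0, 0, 2, 0, 0, -1, -1], [0, 0, -1, 0, 2, 0, -1, 0], [0, -1, 0, 0, 0, 2, 0, -1], [0, 0, 0, -1, -1, 0, 2, 0], [0, 0, 0, -1, 0, -1, 0, 2]].
All simple roots have the same length, so the diagram is simply laced. The associated Dynkin diagram is a chain of 8 nodes with single edges (A_8), so the type is A_8 (the algebra sl(9)).

A_8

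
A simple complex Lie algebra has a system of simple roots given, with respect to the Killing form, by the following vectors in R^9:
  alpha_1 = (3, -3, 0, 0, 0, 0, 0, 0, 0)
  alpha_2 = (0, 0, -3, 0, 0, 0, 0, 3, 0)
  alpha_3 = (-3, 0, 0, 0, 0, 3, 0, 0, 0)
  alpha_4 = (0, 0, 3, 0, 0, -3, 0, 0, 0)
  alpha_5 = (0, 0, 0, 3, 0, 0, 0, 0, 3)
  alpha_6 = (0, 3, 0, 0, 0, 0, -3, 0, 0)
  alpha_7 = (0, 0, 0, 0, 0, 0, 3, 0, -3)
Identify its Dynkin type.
A_7 (sl(8))

Compute the Cartan integers a_ij = 2(alpha_i, alpha_j)/(alpha_j, alpha_j); the resulting 7x7 Cartan matrix is
[[2, 0, -1, 0, 0, -1, 0], [0, 2, 0, -1, 0, 0, 0], [-1, 0, 2, -1, 0, 0, 0], [0, -1, -1, 2, 0, 0, 0], [0, 0, 0, 0, 2, 0, -1], [-1, 0, 0, 0, 0, 2, -1], [0, 0, 0, 0, -1, -1, 2]].
All simple roots have the same length, so the diagram is simply laced. The associated Dynkin diagram is a chain of 7 nodes with single edges (A_7), so the type is A_7 (the algebra sl(8)).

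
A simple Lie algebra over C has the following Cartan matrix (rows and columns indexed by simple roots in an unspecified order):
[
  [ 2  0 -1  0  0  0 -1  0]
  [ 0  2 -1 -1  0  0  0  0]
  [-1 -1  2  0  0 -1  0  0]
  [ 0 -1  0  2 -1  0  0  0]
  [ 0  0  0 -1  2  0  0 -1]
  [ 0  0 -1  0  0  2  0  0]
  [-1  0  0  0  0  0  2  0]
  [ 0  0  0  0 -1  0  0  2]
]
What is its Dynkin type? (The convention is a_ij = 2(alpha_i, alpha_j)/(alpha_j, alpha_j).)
The matrix has rank 8 with 2's on the diagonal. Reading the off-diagonal entries as Dynkin edges (a single edge where a_ij = a_ji = -1; a double or triple edge where a_ij * a_ji = 2 or 3), the diagram is a chain of 7 nodes with one extra node attached to the third node from one end (E_8). One simple-root ordering that puts it in standard form is (alpha_7, alpha_6, alpha_1, alpha_3, alpha_2, alpha_4, alpha_5, alpha_8). So the algebra is type E_8.

E_8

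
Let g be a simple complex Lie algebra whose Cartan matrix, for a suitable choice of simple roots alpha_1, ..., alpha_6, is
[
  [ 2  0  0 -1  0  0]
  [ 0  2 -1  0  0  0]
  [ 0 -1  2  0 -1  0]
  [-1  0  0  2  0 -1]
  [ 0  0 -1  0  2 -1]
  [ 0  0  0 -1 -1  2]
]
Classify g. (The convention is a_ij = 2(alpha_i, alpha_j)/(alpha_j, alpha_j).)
A6

The matrix has rank 6 with 2's on the diagonal. Reading the off-diagonal entries as Dynkin edges (a single edge where a_ij = a_ji = -1; a double or triple edge where a_ij * a_ji = 2 or 3), the diagram is a chain of 6 nodes with single edges (A_6). One simple-root ordering that puts it in standard form is (alpha_1, alpha_4, alpha_6, alpha_5, alpha_3, alpha_2). So the algebra is type A_6, i.e. sl(7).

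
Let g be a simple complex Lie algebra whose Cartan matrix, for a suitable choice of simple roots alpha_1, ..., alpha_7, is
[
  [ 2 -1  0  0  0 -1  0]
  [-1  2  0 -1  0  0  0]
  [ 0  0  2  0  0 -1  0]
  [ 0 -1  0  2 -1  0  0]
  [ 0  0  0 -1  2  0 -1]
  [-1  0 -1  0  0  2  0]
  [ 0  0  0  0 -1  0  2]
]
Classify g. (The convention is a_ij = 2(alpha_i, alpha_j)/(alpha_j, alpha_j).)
A7

The matrix has rank 7 with 2's on the diagonal. Reading the off-diagonal entries as Dynkin edges (a single edge where a_ij = a_ji = -1; a double or triple edge where a_ij * a_ji = 2 or 3), the diagram is a chain of 7 nodes with single edges (A_7). One simple-root ordering that puts it in standard form is (alpha_7, alpha_5, alpha_4, alpha_2, alpha_1, alpha_6, alpha_3). So the algebra is type A_7, i.e. sl(8).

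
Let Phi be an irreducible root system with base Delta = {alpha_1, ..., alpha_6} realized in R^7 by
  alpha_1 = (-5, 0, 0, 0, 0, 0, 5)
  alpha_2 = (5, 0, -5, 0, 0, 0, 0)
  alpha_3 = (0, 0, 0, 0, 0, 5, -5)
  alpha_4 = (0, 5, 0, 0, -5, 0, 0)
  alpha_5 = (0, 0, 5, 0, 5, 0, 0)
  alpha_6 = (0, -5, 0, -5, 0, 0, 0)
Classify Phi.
A6

Compute the Cartan integers a_ij = 2(alpha_i, alpha_j)/(alpha_j, alpha_j); the resulting 6x6 Cartan matrix is
[[2, -1, -1, 0, 0, 0], [-1, 2, 0, 0, -1, 0], [-1, 0, 2, 0, 0, 0], [0, 0, 0, 2, -1, -1], [0, -1, 0, -1, 2, 0], [0, 0, 0, -1, 0, 2]].
All simple roots have the same length, so the diagram is simply laced. The associated Dynkin diagram is a chain of 6 nodes with single edges (A_6), so the type is A_6 (the algebra sl(7)).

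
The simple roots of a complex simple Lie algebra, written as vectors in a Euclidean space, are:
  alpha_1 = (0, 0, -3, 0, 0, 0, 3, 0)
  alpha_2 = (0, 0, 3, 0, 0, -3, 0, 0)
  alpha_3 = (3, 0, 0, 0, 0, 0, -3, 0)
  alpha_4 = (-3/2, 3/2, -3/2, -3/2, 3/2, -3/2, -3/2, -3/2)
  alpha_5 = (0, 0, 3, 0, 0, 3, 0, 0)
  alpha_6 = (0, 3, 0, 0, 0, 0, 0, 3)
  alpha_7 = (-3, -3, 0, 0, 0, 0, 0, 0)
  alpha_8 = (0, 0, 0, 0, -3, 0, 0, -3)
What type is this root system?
E8

Compute the Cartan integers a_ij = 2(alpha_i, alpha_j)/(alpha_j, alpha_j); the resulting 8x8 Cartan matrix is
[[2, -1, -1, 0, -1, 0, 0, 0], [-1, 2, 0, 0, 0, 0, 0, 0], [-1, 0, 2, 0, 0, 0, -1, 0], [0, 0, 0, 2, -1, 0, 0, 0], [-1, 0, 0, -1, 2, 0, 0, 0], [0, 0, 0, 0, 0, 2, -1, -1], [0, 0, -1, 0, 0, -1, 2, 0], [0, 0, 0, 0, 0, -1, 0, 2]].
All simple roots have the same length, so the diagram is simply laced. The associated Dynkin diagram is a chain of 7 nodes with one extra node attached to the third node from one end (E_8), so the type is E_8.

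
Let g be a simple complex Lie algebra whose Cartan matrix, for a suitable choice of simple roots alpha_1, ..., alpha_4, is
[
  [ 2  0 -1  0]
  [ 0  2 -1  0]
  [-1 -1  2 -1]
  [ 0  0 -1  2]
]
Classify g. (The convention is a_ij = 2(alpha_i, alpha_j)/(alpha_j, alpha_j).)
The matrix has rank 4 with 2's on the diagonal. Reading the off-diagonal entries as Dynkin edges (a single edge where a_ij = a_ji = -1; a double or triple edge where a_ij * a_ji = 2 or 3), the diagram is a chain of 2 nodes with a fork of two nodes at one end (D_4). One simple-root ordering that puts it in standard form is (alpha_2, alpha_3, alpha_1, alpha_4). So the algebra is type D_4, i.e. so(8).

type D_4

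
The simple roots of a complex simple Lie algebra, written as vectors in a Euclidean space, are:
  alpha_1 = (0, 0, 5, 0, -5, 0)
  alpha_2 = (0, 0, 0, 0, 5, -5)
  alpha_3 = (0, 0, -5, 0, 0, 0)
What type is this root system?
Compute the Cartan integers a_ij = 2(alpha_i, alpha_j)/(alpha_j, alpha_j); the resulting 3x3 Cartan matrix is
[[2, -1, -2], [-1, 2, 0], [-1, 0, 2]].
The roots have two lengths (squared-length ratio 2:1); the short ones are alpha_{3}. The associated Dynkin diagram is a chain of 3 nodes with a double edge at one end; the terminal node there is the unique short simple root (B_3), so the type is B_3 (the algebra so(7)).

B_3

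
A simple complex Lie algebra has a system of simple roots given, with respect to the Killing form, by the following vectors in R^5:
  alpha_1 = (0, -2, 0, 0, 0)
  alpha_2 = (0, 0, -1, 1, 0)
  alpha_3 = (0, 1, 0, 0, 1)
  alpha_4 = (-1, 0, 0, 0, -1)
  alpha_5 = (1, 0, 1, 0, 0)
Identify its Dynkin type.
type C_5

Compute the Cartan integers a_ij = 2(alpha_i, alpha_j)/(alpha_j, alpha_j); the resulting 5x5 Cartan matrix is
[[2, 0, -2, 0, 0], [0, 2, 0, 0, -1], [-1, 0, 2, -1, 0], [0, 0, -1, 2, -1], [0, -1, 0, -1, 2]].
The roots have two lengths (squared-length ratio 2:1); the short ones are alpha_{2,3,4,5}. The associated Dynkin diagram is a chain of 5 nodes with a double edge at one end; the terminal node there is the unique long simple root (C_5), so the type is C_5 (the algebra sp(10)).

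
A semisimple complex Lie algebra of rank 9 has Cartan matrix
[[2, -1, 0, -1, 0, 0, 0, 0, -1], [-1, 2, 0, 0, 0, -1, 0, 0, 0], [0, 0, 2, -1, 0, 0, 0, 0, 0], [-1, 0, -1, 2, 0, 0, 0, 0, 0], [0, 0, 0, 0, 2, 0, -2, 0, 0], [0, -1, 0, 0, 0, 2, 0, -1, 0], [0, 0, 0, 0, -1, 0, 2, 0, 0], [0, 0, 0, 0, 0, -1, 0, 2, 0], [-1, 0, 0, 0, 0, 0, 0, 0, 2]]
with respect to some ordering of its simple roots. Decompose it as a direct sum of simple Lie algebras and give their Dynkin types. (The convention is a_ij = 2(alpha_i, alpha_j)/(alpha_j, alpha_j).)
B_2 (so(5)) ⊕ E_7

The diagram associated to this matrix has two connected components: the simple roots {alpha_5, alpha_7} form a chain of 2 nodes with a double edge at one end; the terminal node there is the unique short simple root (B_2), and {alpha_1, alpha_2, alpha_3, alpha_4, alpha_6, alpha_8, alpha_9} form a chain of 6 nodes with one extra node attached to the third node from one end (E_7). A semisimple Lie algebra decomposes uniquely as the direct sum of simple ideals, one per connected component of its Dynkin diagram, so g ≅ B_2 ⊕ E_7 (dimension 10 + 133 = 143).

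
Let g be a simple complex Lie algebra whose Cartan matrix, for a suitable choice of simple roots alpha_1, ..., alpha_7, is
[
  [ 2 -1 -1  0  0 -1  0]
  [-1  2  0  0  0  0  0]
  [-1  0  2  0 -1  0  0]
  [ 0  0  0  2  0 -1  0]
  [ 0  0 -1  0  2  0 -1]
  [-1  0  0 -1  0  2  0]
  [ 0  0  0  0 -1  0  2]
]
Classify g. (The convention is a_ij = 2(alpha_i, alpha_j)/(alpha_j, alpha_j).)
The matrix has rank 7 with 2's on the diagonal. Reading the off-diagonal entries as Dynkin edges (a single edge where a_ij = a_ji = -1; a double or triple edge where a_ij * a_ji = 2 or 3), the diagram is a chain of 6 nodes with one extra node attached to the third node from one end (E_7). One simple-root ordering that puts it in standard form is (alpha_4, alpha_2, alpha_6, alpha_1, alpha_3, alpha_5, alpha_7). So the algebra is type E_7.

E_7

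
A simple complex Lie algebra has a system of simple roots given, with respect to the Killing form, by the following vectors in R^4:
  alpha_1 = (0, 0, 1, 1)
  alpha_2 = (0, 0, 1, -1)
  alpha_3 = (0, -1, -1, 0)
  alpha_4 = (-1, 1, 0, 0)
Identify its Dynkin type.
Compute the Cartan integers a_ij = 2(alpha_i, alpha_j)/(alpha_j, alpha_j); the resulting 4x4 Cartan matrix is
[[2, 0, -1, 0], [0, 2, -1, 0], [-1, -1, 2, -1], [0, 0, -1, 2]].
All simple roots have the same length, so the diagram is simply laced. The associated Dynkin diagram is a chain of 2 nodes with a fork of two nodes at one end (D_4), so the type is D_4 (the algebra so(8)).

D_4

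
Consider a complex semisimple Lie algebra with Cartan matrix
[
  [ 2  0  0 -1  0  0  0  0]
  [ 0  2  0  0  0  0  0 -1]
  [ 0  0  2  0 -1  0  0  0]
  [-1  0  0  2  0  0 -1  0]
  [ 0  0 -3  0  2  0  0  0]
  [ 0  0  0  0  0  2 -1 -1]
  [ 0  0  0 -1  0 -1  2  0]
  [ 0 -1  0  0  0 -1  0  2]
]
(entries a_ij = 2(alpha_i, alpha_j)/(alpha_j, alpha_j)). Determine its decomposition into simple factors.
type A_6 ⊕ type G_2

The diagram associated to this matrix has two connected components: the simple roots {alpha_1, alpha_2, alpha_4, alpha_6, alpha_7, alpha_8} form a chain of 6 nodes with single edges (A_6), and {alpha_3, alpha_5} form two nodes joined by a triple edge (G_2). A semisimple Lie algebra decomposes uniquely as the direct sum of simple ideals, one per connected component of its Dynkin diagram, so g ≅ A_6 ⊕ G_2 (dimension 48 + 14 = 62).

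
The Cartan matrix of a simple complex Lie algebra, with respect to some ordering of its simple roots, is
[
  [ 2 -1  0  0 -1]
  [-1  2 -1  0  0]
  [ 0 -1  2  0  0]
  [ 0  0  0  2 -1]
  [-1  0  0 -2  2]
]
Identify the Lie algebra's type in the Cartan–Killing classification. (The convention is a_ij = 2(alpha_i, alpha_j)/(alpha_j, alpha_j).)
type B_5

The matrix has rank 5 with 2's on the diagonal. Reading the off-diagonal entries as Dynkin edges (a single edge where a_ij = a_ji = -1; a double or triple edge where a_ij * a_ji = 2 or 3), the diagram is a chain of 5 nodes with a double edge at one end; the terminal node there is the unique short simple root (B_5). One simple-root ordering that puts it in standard form is (alpha_3, alpha_2, alpha_1, alpha_5, alpha_4). So the algebra is type B_5, i.e. so(11).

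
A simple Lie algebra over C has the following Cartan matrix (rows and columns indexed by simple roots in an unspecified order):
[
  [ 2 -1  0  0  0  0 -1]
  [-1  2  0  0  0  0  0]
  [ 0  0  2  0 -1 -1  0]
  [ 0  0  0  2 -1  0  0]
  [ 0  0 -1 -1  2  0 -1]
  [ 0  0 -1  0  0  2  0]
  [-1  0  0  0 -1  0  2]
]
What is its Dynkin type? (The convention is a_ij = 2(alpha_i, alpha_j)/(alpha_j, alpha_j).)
The matrix has rank 7 with 2's on the diagonal. Reading the off-diagonal entries as Dynkin edges (a single edge where a_ij = a_ji = -1; a double or triple edge where a_ij * a_ji = 2 or 3), the diagram is a chain of 6 nodes with one extra node attached to the third node from one end (E_7). One simple-root ordering that puts it in standard form is (alpha_6, alpha_4, alpha_3, alpha_5, alpha_7, alpha_1, alpha_2). So the algebra is type E_7.

type E_7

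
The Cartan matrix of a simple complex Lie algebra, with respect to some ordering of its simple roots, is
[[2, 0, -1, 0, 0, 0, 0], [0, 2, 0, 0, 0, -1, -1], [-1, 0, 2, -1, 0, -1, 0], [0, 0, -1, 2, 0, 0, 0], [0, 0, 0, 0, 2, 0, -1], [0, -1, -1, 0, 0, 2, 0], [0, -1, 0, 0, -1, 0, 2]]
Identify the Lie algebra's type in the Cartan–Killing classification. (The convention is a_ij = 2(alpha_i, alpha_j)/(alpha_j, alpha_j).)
The matrix has rank 7 with 2's on the diagonal. Reading the off-diagonal entries as Dynkin edges (a single edge where a_ij = a_ji = -1; a double or triple edge where a_ij * a_ji = 2 or 3), the diagram is a chain of 5 nodes with a fork of two nodes at one end (D_7). One simple-root ordering that puts it in standard form is (alpha_5, alpha_7, alpha_2, alpha_6, alpha_3, alpha_4, alpha_1). So the algebra is type D_7, i.e. so(14).

type D_7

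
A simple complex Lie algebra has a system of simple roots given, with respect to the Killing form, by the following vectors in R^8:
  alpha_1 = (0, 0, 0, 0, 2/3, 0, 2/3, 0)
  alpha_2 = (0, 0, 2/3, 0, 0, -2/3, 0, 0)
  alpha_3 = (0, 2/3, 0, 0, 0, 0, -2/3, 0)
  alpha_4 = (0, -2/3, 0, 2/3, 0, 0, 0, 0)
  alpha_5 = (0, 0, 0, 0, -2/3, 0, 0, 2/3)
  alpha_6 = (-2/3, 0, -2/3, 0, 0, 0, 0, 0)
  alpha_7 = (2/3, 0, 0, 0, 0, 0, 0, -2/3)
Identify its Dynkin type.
Compute the Cartan integers a_ij = 2(alpha_i, alpha_j)/(alpha_j, alpha_j); the resulting 7x7 Cartan matrix is
[[2, 0, -1, 0, -1, 0, 0], [0, 2, 0, 0, 0, -1, 0], [-1, 0, 2, -1, 0, 0, 0], [0, 0, -1, 2, 0, 0, 0], [-1, 0, 0, 0, 2, 0, -1], [0, -1, 0, 0, 0, 2, -1], [0, 0, 0, 0, -1, -1, 2]].
All simple roots have the same length, so the diagram is simply laced. The associated Dynkin diagram is a chain of 7 nodes with single edges (A_7), so the type is A_7 (the algebra sl(8)).

type A_7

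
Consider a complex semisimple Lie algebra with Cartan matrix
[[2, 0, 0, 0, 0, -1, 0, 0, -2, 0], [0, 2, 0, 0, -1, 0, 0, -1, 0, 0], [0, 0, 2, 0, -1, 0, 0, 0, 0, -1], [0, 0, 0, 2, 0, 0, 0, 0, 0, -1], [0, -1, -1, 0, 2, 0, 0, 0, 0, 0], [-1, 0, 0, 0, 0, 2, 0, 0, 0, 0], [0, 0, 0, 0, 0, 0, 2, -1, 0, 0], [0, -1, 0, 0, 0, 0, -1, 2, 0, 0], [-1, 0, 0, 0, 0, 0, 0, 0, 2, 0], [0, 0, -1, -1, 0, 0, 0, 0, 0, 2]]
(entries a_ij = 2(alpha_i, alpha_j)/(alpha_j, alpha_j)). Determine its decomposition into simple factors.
type A_7 ⊕ type B_3

The diagram associated to this matrix has two connected components: the simple roots {alpha_2, alpha_3, alpha_4, alpha_5, alpha_7, alpha_8, alpha_10} form a chain of 7 nodes with single edges (A_7), and {alpha_1, alpha_6, alpha_9} form a chain of 3 nodes with a double edge at one end; the terminal node there is the unique short simple root (B_3). A semisimple Lie algebra decomposes uniquely as the direct sum of simple ideals, one per connected component of its Dynkin diagram, so g ≅ A_7 ⊕ B_3 (dimension 63 + 21 = 84).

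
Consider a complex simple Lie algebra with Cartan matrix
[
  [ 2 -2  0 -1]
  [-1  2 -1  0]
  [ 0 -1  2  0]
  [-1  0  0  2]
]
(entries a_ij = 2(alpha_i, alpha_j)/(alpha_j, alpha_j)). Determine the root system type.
F4

The matrix has rank 4 with 2's on the diagonal. Reading the off-diagonal entries as Dynkin edges (a single edge where a_ij = a_ji = -1; a double or triple edge where a_ij * a_ji = 2 or 3), the diagram is a chain of 4 nodes with a double edge between the middle two (F_4). One simple-root ordering that puts it in standard form is (alpha_4, alpha_1, alpha_2, alpha_3). So the algebra is type F_4.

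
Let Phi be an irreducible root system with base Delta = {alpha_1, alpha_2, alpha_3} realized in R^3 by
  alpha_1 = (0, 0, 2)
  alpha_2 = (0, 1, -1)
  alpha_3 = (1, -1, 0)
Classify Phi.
C_3

Compute the Cartan integers a_ij = 2(alpha_i, alpha_j)/(alpha_j, alpha_j); the resulting 3x3 Cartan matrix is
[[2, -2, 0], [-1, 2, -1], [0, -1, 2]].
The roots have two lengths (squared-length ratio 2:1); the short ones are alpha_{2,3}. The associated Dynkin diagram is a chain of 3 nodes with a double edge at one end; the terminal node there is the unique long simple root (C_3), so the type is C_3 (the algebra sp(6)).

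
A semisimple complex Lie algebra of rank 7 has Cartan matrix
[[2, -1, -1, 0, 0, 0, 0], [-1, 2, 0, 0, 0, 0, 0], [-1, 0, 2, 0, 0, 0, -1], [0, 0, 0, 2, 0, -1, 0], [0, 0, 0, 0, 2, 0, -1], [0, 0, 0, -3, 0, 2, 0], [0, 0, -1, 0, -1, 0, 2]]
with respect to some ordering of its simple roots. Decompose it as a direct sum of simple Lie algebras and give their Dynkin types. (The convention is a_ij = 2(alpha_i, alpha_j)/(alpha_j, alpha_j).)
The diagram associated to this matrix has two connected components: the simple roots {alpha_1, alpha_2, alpha_3, alpha_5, alpha_7} form a chain of 5 nodes with single edges (A_5), and {alpha_4, alpha_6} form two nodes joined by a triple edge (G_2). A semisimple Lie algebra decomposes uniquely as the direct sum of simple ideals, one per connected component of its Dynkin diagram, so g ≅ A_5 ⊕ G_2 (dimension 35 + 14 = 49).

A5 + G2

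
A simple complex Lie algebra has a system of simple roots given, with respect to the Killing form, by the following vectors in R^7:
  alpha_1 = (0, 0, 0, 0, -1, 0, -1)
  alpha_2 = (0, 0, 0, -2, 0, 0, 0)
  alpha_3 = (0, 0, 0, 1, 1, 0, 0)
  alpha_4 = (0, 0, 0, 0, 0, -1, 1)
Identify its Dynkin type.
C_4 (sp(8))

Compute the Cartan integers a_ij = 2(alpha_i, alpha_j)/(alpha_j, alpha_j); the resulting 4x4 Cartan matrix is
[[2, 0, -1, -1], [0, 2, -2, 0], [-1, -1, 2, 0], [-1, 0, 0, 2]].
The roots have two lengths (squared-length ratio 2:1); the short ones are alpha_{1,3,4}. The associated Dynkin diagram is a chain of 4 nodes with a double edge at one end; the terminal node there is the unique long simple root (C_4), so the type is C_4 (the algebra sp(8)).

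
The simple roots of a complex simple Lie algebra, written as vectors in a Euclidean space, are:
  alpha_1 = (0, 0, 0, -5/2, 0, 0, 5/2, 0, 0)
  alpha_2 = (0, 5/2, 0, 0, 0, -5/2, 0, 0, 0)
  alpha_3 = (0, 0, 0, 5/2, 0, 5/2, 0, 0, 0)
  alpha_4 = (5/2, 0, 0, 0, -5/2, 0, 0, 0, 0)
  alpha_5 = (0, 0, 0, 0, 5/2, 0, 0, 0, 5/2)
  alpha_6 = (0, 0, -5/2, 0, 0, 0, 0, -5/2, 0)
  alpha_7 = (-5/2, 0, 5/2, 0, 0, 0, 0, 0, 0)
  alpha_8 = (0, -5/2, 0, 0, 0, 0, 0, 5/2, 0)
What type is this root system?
Compute the Cartan integers a_ij = 2(alpha_i, alpha_j)/(alpha_j, alpha_j); the resulting 8x8 Cartan matrix is
[[2, 0, -1, 0, 0, 0, 0, 0], [0, 2, -1, 0, 0, 0, 0, -1], [-1, -1, 2, 0, 0, 0, 0, 0], [0, 0, 0, 2, -1, 0, -1, 0], [0, 0, 0, -1, 2, 0, 0, 0], [0, 0, 0, 0, 0, 2, -1, -1], [0, 0, 0, -1, 0, -1, 2, 0], [0, -1, 0, 0, 0, -1, 0, 2]].
All simple roots have the same length, so the diagram is simply laced. The associated Dynkin diagram is a chain of 8 nodes with single edges (A_8), so the type is A_8 (the algebra sl(9)).

A8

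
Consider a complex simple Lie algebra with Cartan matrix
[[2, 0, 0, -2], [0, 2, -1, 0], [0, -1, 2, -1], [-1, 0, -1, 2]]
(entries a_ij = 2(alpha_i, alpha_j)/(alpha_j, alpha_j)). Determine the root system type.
type C_4

The matrix has rank 4 with 2's on the diagonal. Reading the off-diagonal entries as Dynkin edges (a single edge where a_ij = a_ji = -1; a double or triple edge where a_ij * a_ji = 2 or 3), the diagram is a chain of 4 nodes with a double edge at one end; the terminal node there is the unique long simple root (C_4). One simple-root ordering that puts it in standard form is (alpha_2, alpha_3, alpha_4, alpha_1). So the algebra is type C_4, i.e. sp(8).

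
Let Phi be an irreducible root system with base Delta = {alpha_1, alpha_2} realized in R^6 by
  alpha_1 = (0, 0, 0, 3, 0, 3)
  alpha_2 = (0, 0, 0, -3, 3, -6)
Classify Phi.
G_2

Compute the Cartan integers a_ij = 2(alpha_i, alpha_j)/(alpha_j, alpha_j); the resulting 2x2 Cartan matrix is
[[2, -1], [-3, 2]].
The roots have two lengths (squared-length ratio 3:1); the short ones are alpha_{1}. The associated Dynkin diagram is two nodes joined by a triple edge (G_2), so the type is G_2.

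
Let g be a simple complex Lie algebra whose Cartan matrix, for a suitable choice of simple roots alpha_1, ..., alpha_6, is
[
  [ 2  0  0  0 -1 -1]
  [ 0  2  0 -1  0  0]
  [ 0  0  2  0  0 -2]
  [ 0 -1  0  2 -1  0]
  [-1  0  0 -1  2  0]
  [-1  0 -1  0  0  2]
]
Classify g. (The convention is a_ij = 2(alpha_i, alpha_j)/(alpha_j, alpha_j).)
The matrix has rank 6 with 2's on the diagonal. Reading the off-diagonal entries as Dynkin edges (a single edge where a_ij = a_ji = -1; a double or triple edge where a_ij * a_ji = 2 or 3), the diagram is a chain of 6 nodes with a double edge at one end; the terminal node there is the unique long simple root (C_6). One simple-root ordering that puts it in standard form is (alpha_2, alpha_4, alpha_5, alpha_1, alpha_6, alpha_3). So the algebra is type C_6, i.e. sp(12).

C6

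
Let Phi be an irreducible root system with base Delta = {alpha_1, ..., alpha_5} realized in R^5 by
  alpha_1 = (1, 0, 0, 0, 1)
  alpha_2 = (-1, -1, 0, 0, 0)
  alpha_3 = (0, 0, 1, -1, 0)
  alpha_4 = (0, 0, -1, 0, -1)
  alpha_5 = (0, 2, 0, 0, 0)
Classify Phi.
Compute the Cartan integers a_ij = 2(alpha_i, alpha_j)/(alpha_j, alpha_j); the resulting 5x5 Cartan matrix is
[[2, -1, 0, -1, 0], [-1, 2, 0, 0, -1], [0, 0, 2, -1, 0], [-1, 0, -1, 2, 0], [0, -2, 0, 0, 2]].
The roots have two lengths (squared-length ratio 2:1); the short ones are alpha_{1,2,3,4}. The associated Dynkin diagram is a chain of 5 nodes with a double edge at one end; the terminal node there is the unique long simple root (C_5), so the type is C_5 (the algebra sp(10)).

C5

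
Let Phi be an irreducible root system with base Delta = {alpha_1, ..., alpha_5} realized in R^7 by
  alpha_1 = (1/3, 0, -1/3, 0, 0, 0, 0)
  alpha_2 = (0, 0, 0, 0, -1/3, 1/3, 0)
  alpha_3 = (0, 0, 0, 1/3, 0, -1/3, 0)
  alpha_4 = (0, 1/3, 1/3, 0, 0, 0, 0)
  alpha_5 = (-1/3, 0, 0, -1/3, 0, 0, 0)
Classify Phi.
Compute the Cartan integers a_ij = 2(alpha_i, alpha_j)/(alpha_j, alpha_j); the resulting 5x5 Cartan matrix is
[[2, 0, 0, -1, -1], [0, 2, -1, 0, 0], [0, -1, 2, 0, -1], [-1, 0, 0, 2, 0], [-1, 0, -1, 0, 2]].
All simple roots have the same length, so the diagram is simply laced. The associated Dynkin diagram is a chain of 5 nodes with single edges (A_5), so the type is A_5 (the algebra sl(6)).

A_5 (sl(6))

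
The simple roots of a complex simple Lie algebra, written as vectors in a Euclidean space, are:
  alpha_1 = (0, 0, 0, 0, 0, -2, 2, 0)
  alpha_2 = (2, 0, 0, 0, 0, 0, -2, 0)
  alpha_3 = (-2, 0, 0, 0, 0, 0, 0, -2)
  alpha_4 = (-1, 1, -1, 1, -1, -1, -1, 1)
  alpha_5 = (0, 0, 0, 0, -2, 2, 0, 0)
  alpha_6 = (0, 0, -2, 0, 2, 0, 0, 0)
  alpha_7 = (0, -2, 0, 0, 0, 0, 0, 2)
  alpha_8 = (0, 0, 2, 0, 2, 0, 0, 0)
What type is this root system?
E_8

Compute the Cartan integers a_ij = 2(alpha_i, alpha_j)/(alpha_j, alpha_j); the resulting 8x8 Cartan matrix is
[[2, -1, 0, 0, -1, 0, 0, 0], [-1, 2, -1, 0, 0, 0, 0, 0], [0, -1, 2, 0, 0, 0, -1, 0], [0, 0, 0, 2, 0, 0, 0, -1], [-1, 0, 0, 0, 2, -1, 0, -1], [0, 0, 0, 0, -1, 2, 0, 0], [0, 0, -1, 0, 0, 0, 2, 0], [0, 0, 0, -1, -1, 0, 0, 2]].
All simple roots have the same length, so the diagram is simply laced. The associated Dynkin diagram is a chain of 7 nodes with one extra node attached to the third node from one end (E_8), so the type is E_8.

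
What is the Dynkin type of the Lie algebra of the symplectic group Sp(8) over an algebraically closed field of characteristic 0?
C4

This is sp(8), which has dimension 8(8+1)/2 = 36 and rank 8/2 = 4. In the classification of classical Lie algebras, the symplectic algebra sp(2n) has type C_n; here n = 4, so the Dynkin diagram is a chain of 4 nodes with a double edge at one end; the terminal node there is the unique long simple root (C_4). Hence the type is C_4.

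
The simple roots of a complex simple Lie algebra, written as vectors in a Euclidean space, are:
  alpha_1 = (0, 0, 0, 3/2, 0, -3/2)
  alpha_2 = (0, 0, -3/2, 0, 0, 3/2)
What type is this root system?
A_2 (sl(3))

Compute the Cartan integers a_ij = 2(alpha_i, alpha_j)/(alpha_j, alpha_j); the resulting 2x2 Cartan matrix is
[[2, -1], [-1, 2]].
All simple roots have the same length, so the diagram is simply laced. The associated Dynkin diagram is a chain of 2 nodes with single edges (A_2), so the type is A_2 (the algebra sl(3)).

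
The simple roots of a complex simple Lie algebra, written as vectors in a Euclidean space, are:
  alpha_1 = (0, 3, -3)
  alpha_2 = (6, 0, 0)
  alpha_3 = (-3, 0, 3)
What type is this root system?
C3

Compute the Cartan integers a_ij = 2(alpha_i, alpha_j)/(alpha_j, alpha_j); the resulting 3x3 Cartan matrix is
[[2, 0, -1], [0, 2, -2], [-1, -1, 2]].
The roots have two lengths (squared-length ratio 2:1); the short ones are alpha_{1,3}. The associated Dynkin diagram is a chain of 3 nodes with a double edge at one end; the terminal node there is the unique long simple root (C_3), so the type is C_3 (the algebra sp(6)).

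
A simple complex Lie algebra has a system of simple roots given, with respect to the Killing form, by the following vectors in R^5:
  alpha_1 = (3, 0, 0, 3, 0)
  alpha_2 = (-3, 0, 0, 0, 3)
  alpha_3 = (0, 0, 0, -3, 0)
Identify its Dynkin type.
Compute the Cartan integers a_ij = 2(alpha_i, alpha_j)/(alpha_j, alpha_j); the resulting 3x3 Cartan matrix is
[[2, -1, -2], [-1, 2, 0], [-1, 0, 2]].
The roots have two lengths (squared-length ratio 2:1); the short ones are alpha_{3}. The associated Dynkin diagram is a chain of 3 nodes with a double edge at one end; the terminal node there is the unique short simple root (B_3), so the type is B_3 (the algebra so(7)).

B_3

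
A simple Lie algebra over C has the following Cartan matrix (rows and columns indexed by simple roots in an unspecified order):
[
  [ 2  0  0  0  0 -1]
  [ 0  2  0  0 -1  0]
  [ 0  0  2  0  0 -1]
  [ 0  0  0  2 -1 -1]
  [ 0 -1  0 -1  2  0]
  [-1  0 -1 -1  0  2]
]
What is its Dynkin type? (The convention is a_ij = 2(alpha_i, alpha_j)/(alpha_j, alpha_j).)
D6

The matrix has rank 6 with 2's on the diagonal. Reading the off-diagonal entries as Dynkin edges (a single edge where a_ij = a_ji = -1; a double or triple edge where a_ij * a_ji = 2 or 3), the diagram is a chain of 4 nodes with a fork of two nodes at one end (D_6). One simple-root ordering that puts it in standard form is (alpha_2, alpha_5, alpha_4, alpha_6, alpha_1, alpha_3). So the algebra is type D_6, i.e. so(12).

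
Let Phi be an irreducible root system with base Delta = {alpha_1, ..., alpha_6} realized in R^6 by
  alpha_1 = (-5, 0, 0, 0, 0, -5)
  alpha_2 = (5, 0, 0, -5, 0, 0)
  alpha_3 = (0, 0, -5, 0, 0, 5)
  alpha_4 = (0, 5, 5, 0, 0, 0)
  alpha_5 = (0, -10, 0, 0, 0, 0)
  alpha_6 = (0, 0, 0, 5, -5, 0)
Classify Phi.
C_6

Compute the Cartan integers a_ij = 2(alpha_i, alpha_j)/(alpha_j, alpha_j); the resulting 6x6 Cartan matrix is
[[2, -1, -1, 0, 0, 0], [-1, 2, 0, 0, 0, -1], [-1, 0, 2, -1, 0, 0], [0, 0, -1, 2, -1, 0], [0, 0, 0, -2, 2, 0], [0, -1, 0, 0, 0, 2]].
The roots have two lengths (squared-length ratio 2:1); the short ones are alpha_{1,2,3,4,6}. The associated Dynkin diagram is a chain of 6 nodes with a double edge at one end; the terminal node there is the unique long simple root (C_6), so the type is C_6 (the algebra sp(12)).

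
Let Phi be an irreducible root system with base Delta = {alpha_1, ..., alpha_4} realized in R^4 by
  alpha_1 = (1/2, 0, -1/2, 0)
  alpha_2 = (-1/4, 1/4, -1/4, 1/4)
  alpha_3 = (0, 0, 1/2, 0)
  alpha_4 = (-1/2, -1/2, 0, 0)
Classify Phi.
type F_4

Compute the Cartan integers a_ij = 2(alpha_i, alpha_j)/(alpha_j, alpha_j); the resulting 4x4 Cartan matrix is
[[2, 0, -2, -1], [0, 2, -1, 0], [-1, -1, 2, 0], [-1, 0, 0, 2]].
The roots have two lengths (squared-length ratio 2:1); the short ones are alpha_{2,3}. The associated Dynkin diagram is a chain of 4 nodes with a double edge between the middle two (F_4), so the type is F_4.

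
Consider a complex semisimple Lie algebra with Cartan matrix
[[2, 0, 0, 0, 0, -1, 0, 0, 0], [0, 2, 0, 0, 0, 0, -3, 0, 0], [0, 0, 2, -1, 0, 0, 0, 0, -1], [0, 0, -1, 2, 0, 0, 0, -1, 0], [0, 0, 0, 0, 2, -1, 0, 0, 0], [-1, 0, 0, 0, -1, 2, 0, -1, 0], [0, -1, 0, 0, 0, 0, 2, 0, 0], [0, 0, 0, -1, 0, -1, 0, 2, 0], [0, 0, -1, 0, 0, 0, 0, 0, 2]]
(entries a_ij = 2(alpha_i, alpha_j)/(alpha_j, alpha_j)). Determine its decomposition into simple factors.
type D_7 + type G_2

The diagram associated to this matrix has two connected components: the simple roots {alpha_1, alpha_3, alpha_4, alpha_5, alpha_6, alpha_8, alpha_9} form a chain of 5 nodes with a fork of two nodes at one end (D_7), and {alpha_2, alpha_7} form two nodes joined by a triple edge (G_2). A semisimple Lie algebra decomposes uniquely as the direct sum of simple ideals, one per connected component of its Dynkin diagram, so g ≅ D_7 ⊕ G_2 (dimension 91 + 14 = 105).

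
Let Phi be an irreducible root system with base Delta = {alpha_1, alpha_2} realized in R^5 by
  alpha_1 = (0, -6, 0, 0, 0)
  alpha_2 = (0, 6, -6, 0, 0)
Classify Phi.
Compute the Cartan integers a_ij = 2(alpha_i, alpha_j)/(alpha_j, alpha_j); the resulting 2x2 Cartan matrix is
[[2, -1], [-2, 2]].
The roots have two lengths (squared-length ratio 2:1); the short ones are alpha_{1}. The associated Dynkin diagram is a chain of 2 nodes with a double edge at one end; the terminal node there is the unique short simple root (B_2), so the type is B_2 (the algebra so(5)).

B_2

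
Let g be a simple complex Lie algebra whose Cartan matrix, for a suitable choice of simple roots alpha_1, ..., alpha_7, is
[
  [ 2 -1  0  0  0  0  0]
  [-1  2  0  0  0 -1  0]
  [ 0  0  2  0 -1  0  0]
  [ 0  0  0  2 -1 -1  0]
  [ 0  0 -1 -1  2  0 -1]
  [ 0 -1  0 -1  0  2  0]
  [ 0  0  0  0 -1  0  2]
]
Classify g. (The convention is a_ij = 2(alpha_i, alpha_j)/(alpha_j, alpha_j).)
The matrix has rank 7 with 2's on the diagonal. Reading the off-diagonal entries as Dynkin edges (a single edge where a_ij = a_ji = -1; a double or triple edge where a_ij * a_ji = 2 or 3), the diagram is a chain of 5 nodes with a fork of two nodes at one end (D_7). One simple-root ordering that puts it in standard form is (alpha_1, alpha_2, alpha_6, alpha_4, alpha_5, alpha_3, alpha_7). So the algebra is type D_7, i.e. so(14).

D7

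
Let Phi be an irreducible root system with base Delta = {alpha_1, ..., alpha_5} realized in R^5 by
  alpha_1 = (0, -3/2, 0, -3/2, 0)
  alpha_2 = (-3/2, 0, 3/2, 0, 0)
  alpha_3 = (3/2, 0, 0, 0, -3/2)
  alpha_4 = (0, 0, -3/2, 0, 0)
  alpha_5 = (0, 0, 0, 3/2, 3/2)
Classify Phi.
B5

Compute the Cartan integers a_ij = 2(alpha_i, alpha_j)/(alpha_j, alpha_j); the resulting 5x5 Cartan matrix is
[[2, 0, 0, 0, -1], [0, 2, -1, -2, 0], [0, -1, 2, 0, -1], [0, -1, 0, 2, 0], [-1, 0, -1, 0, 2]].
The roots have two lengths (squared-length ratio 2:1); the short ones are alpha_{4}. The associated Dynkin diagram is a chain of 5 nodes with a double edge at one end; the terminal node there is the unique short simple root (B_5), so the type is B_5 (the algebra so(11)).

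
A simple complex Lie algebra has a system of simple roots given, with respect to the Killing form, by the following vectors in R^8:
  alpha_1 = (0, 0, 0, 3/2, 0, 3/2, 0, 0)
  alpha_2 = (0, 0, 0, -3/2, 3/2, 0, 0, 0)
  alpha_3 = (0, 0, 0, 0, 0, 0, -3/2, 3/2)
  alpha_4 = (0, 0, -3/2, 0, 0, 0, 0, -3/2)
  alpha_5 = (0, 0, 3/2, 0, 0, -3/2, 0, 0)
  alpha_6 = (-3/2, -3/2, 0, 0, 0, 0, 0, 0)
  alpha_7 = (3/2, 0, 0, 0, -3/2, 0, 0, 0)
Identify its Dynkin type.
Compute the Cartan integers a_ij = 2(alpha_i, alpha_j)/(alpha_j, alpha_j); the resulting 7x7 Cartan matrix is
[[2, -1, 0, 0, -1, 0, 0], [-1, 2, 0, 0, 0, 0, -1], [0, 0, 2, -1, 0, 0, 0], [0, 0, -1, 2, -1, 0, 0], [-1, 0, 0, -1, 2, 0, 0], [0, 0, 0, 0, 0, 2, -1], [0, -1, 0, 0, 0, -1, 2]].
All simple roots have the same length, so the diagram is simply laced. The associated Dynkin diagram is a chain of 7 nodes with single edges (A_7), so the type is A_7 (the algebra sl(8)).

A_7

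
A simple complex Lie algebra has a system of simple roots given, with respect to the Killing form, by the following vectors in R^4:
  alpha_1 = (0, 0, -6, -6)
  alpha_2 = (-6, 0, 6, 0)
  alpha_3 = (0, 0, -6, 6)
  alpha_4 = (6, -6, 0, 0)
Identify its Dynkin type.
Compute the Cartan integers a_ij = 2(alpha_i, alpha_j)/(alpha_j, alpha_j); the resulting 4x4 Cartan matrix is
[[2, -1, 0, 0], [-1, 2, -1, -1], [0, -1, 2, 0], [0, -1, 0, 2]].
All simple roots have the same length, so the diagram is simply laced. The associated Dynkin diagram is a chain of 2 nodes with a fork of two nodes at one end (D_4), so the type is D_4 (the algebra so(8)).

D_4 (so(8))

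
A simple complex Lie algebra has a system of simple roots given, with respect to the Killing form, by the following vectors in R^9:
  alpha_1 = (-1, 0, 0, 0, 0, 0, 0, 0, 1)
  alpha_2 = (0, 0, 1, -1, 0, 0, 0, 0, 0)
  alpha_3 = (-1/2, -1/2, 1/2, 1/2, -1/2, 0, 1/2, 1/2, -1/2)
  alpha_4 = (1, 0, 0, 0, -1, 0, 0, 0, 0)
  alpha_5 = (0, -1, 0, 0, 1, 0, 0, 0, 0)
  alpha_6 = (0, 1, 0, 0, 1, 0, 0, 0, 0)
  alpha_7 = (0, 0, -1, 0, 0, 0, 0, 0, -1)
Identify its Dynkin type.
Compute the Cartan integers a_ij = 2(alpha_i, alpha_j)/(alpha_j, alpha_j); the resulting 7x7 Cartan matrix is
[[2, 0, 0, -1, 0, 0, -1], [0, 2, 0, 0, 0, 0, -1], [0, 0, 2, 0, 0, -1, 0], [-1, 0, 0, 2, -1, -1, 0], [0, 0, 0, -1, 2, 0, 0], [0, 0, -1, -1, 0, 2, 0], [-1, -1, 0, 0, 0, 0, 2]].
All simple roots have the same length, so the diagram is simply laced. The associated Dynkin diagram is a chain of 6 nodes with one extra node attached to the third node from one end (E_7), so the type is E_7.

E_7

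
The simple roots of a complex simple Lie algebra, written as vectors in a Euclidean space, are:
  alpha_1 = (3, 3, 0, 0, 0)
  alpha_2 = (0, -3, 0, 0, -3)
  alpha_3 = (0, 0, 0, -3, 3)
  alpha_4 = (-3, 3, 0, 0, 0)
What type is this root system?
Compute the Cartan integers a_ij = 2(alpha_i, alpha_j)/(alpha_j, alpha_j); the resulting 4x4 Cartan matrix is
[[2, -1, 0, 0], [-1, 2, -1, -1], [0, -1, 2, 0], [0, -1, 0, 2]].
All simple roots have the same length, so the diagram is simply laced. The associated Dynkin diagram is a chain of 2 nodes with a fork of two nodes at one end (D_4), so the type is D_4 (the algebra so(8)).

type D_4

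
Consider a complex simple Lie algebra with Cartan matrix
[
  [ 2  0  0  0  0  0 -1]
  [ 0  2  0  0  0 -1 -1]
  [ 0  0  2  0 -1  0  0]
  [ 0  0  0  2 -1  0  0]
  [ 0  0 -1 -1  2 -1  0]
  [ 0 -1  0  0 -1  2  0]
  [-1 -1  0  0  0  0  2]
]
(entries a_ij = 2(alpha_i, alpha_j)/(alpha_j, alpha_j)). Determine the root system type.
The matrix has rank 7 with 2's on the diagonal. Reading the off-diagonal entries as Dynkin edges (a single edge where a_ij = a_ji = -1; a double or triple edge where a_ij * a_ji = 2 or 3), the diagram is a chain of 5 nodes with a fork of two nodes at one end (D_7). One simple-root ordering that puts it in standard form is (alpha_1, alpha_7, alpha_2, alpha_6, alpha_5, alpha_3, alpha_4). So the algebra is type D_7, i.e. so(14).

D_7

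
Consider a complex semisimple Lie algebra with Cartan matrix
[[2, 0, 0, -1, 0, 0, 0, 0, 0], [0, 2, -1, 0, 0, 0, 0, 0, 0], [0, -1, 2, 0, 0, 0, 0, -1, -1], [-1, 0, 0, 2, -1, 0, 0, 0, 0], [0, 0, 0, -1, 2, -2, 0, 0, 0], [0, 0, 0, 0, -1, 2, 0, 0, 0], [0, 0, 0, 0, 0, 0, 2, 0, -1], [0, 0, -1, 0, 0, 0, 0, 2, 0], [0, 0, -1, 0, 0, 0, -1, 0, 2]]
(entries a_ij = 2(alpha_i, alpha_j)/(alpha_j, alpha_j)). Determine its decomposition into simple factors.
B4 ⊕ D5

The diagram associated to this matrix has two connected components: the simple roots {alpha_1, alpha_4, alpha_5, alpha_6} form a chain of 4 nodes with a double edge at one end; the terminal node there is the unique short simple root (B_4), and {alpha_2, alpha_3, alpha_7, alpha_8, alpha_9} form a chain of 3 nodes with a fork of two nodes at one end (D_5). A semisimple Lie algebra decomposes uniquely as the direct sum of simple ideals, one per connected component of its Dynkin diagram, so g ≅ B_4 ⊕ D_5 (dimension 36 + 45 = 81).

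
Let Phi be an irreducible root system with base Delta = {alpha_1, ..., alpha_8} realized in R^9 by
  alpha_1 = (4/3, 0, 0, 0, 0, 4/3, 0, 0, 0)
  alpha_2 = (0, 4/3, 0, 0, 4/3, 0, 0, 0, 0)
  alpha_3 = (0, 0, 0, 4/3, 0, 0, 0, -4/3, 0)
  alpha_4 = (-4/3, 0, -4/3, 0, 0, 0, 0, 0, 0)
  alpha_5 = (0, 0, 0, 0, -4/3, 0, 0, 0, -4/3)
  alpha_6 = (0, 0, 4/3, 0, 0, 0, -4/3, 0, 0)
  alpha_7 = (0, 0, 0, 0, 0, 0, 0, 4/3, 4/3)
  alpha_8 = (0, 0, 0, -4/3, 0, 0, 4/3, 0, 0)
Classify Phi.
Compute the Cartan integers a_ij = 2(alpha_i, alpha_j)/(alpha_j, alpha_j); the resulting 8x8 Cartan matrix is
[[2, 0, 0, -1, 0, 0, 0, 0], [0, 2, 0, 0, -1, 0, 0, 0], [0, 0, 2, 0, 0, 0, -1, -1], [-1, 0, 0, 2, 0, -1, 0, 0], [0, -1, 0, 0, 2, 0, -1, 0], [0, 0, 0, -1, 0, 2, 0, -1], [0, 0, -1, 0, -1, 0, 2, 0], [0, 0, -1, 0, 0, -1, 0, 2]].
All simple roots have the same length, so the diagram is simply laced. The associated Dynkin diagram is a chain of 8 nodes with single edges (A_8), so the type is A_8 (the algebra sl(9)).

A8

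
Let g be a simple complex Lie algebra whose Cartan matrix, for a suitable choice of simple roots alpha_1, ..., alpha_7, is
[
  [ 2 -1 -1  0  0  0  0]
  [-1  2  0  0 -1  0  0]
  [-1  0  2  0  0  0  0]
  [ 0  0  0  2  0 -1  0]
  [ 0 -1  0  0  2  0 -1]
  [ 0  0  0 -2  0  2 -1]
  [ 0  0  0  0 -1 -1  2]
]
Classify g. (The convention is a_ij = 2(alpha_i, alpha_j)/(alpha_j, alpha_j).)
The matrix has rank 7 with 2's on the diagonal. Reading the off-diagonal entries as Dynkin edges (a single edge where a_ij = a_ji = -1; a double or triple edge where a_ij * a_ji = 2 or 3), the diagram is a chain of 7 nodes with a double edge at one end; the terminal node there is the unique short simple root (B_7). One simple-root ordering that puts it in standard form is (alpha_3, alpha_1, alpha_2, alpha_5, alpha_7, alpha_6, alpha_4). So the algebra is type B_7, i.e. so(15).

type B_7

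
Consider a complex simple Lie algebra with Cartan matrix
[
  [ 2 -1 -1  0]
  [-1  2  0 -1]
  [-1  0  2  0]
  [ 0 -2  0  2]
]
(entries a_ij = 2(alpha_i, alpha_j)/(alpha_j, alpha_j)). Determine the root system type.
C4

The matrix has rank 4 with 2's on the diagonal. Reading the off-diagonal entries as Dynkin edges (a single edge where a_ij = a_ji = -1; a double or triple edge where a_ij * a_ji = 2 or 3), the diagram is a chain of 4 nodes with a double edge at one end; the terminal node there is the unique long simple root (C_4). One simple-root ordering that puts it in standard form is (alpha_3, alpha_1, alpha_2, alpha_4). So the algebra is type C_4, i.e. sp(8).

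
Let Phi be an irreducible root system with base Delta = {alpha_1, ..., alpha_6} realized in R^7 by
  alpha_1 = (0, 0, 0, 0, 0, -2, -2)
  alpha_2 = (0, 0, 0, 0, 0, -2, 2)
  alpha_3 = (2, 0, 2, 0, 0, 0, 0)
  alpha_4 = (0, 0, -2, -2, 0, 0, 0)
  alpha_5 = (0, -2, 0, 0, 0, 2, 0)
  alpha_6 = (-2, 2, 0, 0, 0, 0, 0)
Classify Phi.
Compute the Cartan integers a_ij = 2(alpha_i, alpha_j)/(alpha_j, alpha_j); the resulting 6x6 Cartan matrix is
[[2, 0, 0, 0, -1, 0], [0, 2, 0, 0, -1, 0], [0, 0, 2, -1, 0, -1], [0, 0, -1, 2, 0, 0], [-1, -1, 0, 0, 2, -1], [0, 0, -1, 0, -1, 2]].
All simple roots have the same length, so the diagram is simply laced. The associated Dynkin diagram is a chain of 4 nodes with a fork of two nodes at one end (D_6), so the type is D_6 (the algebra so(12)).

D6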